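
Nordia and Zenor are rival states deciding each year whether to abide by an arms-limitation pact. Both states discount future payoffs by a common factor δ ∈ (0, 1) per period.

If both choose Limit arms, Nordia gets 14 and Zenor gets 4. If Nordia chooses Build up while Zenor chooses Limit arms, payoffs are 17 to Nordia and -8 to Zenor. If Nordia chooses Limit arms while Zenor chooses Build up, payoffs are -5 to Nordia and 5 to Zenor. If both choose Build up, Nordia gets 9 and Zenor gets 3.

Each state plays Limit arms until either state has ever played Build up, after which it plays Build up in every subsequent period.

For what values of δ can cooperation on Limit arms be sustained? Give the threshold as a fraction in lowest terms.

1/2

For Nordia: deviation gain 17−14 = 3, per-period punishment loss 14−9 = 5. IC gives δ ≥ 3/8.
For Zenor: gain 1, loss 1 per period, so δ ≥ 1/2.
The tighter constraint is Zenor's, so cooperation needs δ ≥ 1/2.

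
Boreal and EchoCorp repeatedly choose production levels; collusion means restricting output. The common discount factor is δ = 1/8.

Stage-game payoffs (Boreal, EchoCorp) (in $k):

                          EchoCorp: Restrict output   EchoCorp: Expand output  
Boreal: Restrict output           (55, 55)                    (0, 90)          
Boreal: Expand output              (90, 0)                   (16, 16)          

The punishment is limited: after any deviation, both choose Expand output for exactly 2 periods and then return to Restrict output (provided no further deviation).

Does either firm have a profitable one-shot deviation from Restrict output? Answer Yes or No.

IC: δ+…+δ^2 ≥ (90−55)/(55−16) = 35/39.
At δ = 1/8: partial sum = 0.1406 < 0.8974. Cooperation not sustainable.

Yes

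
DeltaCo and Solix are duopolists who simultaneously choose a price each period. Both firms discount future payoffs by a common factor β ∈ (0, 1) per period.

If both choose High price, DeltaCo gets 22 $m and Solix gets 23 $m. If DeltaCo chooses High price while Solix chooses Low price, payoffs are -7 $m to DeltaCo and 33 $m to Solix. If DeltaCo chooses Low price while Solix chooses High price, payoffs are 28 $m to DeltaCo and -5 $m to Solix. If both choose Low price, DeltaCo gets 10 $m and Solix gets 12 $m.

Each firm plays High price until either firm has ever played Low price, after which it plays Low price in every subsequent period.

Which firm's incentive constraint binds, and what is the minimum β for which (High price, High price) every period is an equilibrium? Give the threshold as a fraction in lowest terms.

DeltaCo: cooperation gives 22 each period; deviation gives 28 once then 10 forever.
  22/(1−β) ≥ 28 + 10β/(1−β) ⇒ β ≥ 6/18 = 1/3.
Solix: cooperation gives 23 each period; deviation gives 33 once then 12 forever.
  β ≥ 10/21.
Both must hold, so the binding constraint is Solix's: β ≥ 10/21.

Solix; β ≥ 10/21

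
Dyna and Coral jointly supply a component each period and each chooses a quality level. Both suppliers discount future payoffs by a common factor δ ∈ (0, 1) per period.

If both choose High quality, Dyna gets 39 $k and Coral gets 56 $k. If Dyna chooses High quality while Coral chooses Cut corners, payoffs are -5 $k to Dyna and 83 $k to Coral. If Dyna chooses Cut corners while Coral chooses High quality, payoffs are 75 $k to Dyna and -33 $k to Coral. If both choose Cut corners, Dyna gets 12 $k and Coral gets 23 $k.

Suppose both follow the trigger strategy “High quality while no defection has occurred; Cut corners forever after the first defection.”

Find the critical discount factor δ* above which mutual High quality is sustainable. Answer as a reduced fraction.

For Dyna: deviation gain 75−39 = 36, per-period punishment loss 39−12 = 27. IC gives δ ≥ 36/63 = 4/7.
For Coral: gain 27, loss 33 per period, so δ ≥ 27/60 = 9/20.
The tighter constraint is Dyna's, so cooperation needs δ ≥ 4/7.

4/7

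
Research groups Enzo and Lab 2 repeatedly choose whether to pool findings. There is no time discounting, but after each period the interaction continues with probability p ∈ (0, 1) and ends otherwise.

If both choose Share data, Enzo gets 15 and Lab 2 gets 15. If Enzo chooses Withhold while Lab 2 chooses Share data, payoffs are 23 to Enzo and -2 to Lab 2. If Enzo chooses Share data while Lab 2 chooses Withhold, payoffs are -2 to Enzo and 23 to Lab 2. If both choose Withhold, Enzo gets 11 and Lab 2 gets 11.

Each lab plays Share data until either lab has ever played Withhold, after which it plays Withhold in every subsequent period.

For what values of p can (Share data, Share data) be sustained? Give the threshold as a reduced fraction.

2/3

Expected cooperation value is 15 + p·15 + p²·15 + … = 15/(1−p); deviation gives 23 + p·11/(1−p).
15 ≥ 23(1−p) + 11p ⇒ 12p ≥ 8 ⇒ p ≥ 8/12 = 2/3.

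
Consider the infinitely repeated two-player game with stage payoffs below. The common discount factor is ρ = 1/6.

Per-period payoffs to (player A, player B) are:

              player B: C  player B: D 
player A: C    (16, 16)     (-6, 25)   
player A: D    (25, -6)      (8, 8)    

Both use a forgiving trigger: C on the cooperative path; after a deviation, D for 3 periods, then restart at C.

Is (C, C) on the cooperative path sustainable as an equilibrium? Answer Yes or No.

No

IC: ρ+…+ρ^3 ≥ (25−16)/(16−8) = 9/8.
At ρ = 1/6: partial sum = 0.1991 < 1.1250. Cooperation not sustainable.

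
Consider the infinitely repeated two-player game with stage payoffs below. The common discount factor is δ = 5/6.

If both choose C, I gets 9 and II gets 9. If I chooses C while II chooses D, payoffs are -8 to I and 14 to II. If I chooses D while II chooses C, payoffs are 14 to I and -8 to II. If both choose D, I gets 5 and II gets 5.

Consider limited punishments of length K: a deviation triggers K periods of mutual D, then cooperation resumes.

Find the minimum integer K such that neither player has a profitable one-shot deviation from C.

2

No profitable deviation requires (9−5)(δ+…+δ^K) ≥ 14−9, i.e. δ+…+δ^K ≥ 5/4 ≈ 1.2500.
With δ = 5/6, the partial sums are K=1: 0.8333, K=2: 1.5278.
K = 2 is the first length at which the sum reaches 1.2500.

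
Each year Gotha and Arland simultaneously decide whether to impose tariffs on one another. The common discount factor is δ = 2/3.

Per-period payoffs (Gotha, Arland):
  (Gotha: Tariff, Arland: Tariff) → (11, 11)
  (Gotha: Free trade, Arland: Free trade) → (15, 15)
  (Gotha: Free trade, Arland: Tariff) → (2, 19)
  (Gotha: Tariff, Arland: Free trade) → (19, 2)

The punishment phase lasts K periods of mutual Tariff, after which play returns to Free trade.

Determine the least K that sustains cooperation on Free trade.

IC: δ(1−δ^K)/(1−δ) ≥ (19−15)/(15−11) = 1.
With δ = 2/3: need 1 − δ^K ≥ 1·(1−2/3)/(2/3), i.e. δ^K ≤ 0.5000.
Since (2/3)^1 = 0.6667 and (2/3)^2 = 0.4444, the smallest such K is 2.

2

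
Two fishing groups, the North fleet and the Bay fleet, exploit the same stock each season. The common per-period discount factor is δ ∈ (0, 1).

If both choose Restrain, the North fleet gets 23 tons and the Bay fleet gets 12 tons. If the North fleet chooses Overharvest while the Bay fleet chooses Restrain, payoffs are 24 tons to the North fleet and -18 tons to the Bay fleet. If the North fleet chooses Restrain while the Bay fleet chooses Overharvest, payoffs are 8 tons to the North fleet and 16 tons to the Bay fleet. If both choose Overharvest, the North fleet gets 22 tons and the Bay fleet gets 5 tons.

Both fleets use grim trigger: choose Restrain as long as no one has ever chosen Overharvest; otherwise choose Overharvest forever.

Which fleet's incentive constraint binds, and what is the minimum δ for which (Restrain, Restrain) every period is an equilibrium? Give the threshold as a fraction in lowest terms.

the North fleet; δ ≥ 1/2

the North fleet: cooperation gives 23 each period; deviation gives 24 once then 22 forever.
  23/(1−δ) ≥ 24 + 22δ/(1−δ) ⇒ δ ≥ 1/2.
the Bay fleet: cooperation gives 12 each period; deviation gives 16 once then 5 forever.
  δ ≥ 4/11.
Both must hold, so the binding constraint is the North fleet's: δ ≥ 1/2.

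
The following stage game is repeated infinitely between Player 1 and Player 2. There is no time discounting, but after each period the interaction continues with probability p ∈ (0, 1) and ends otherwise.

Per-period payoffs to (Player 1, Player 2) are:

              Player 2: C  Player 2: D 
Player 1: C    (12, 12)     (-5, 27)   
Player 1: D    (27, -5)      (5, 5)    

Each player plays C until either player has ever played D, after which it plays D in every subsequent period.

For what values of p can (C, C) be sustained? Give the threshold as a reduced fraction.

15/22

With no time discounting, the continuation probability p plays the role of the discount factor.
Grim-trigger IC: 12/(1−p) ≥ 27 + 5p/(1−p) ⇒ p ≥ (27−12)/(27−5) = 15/22.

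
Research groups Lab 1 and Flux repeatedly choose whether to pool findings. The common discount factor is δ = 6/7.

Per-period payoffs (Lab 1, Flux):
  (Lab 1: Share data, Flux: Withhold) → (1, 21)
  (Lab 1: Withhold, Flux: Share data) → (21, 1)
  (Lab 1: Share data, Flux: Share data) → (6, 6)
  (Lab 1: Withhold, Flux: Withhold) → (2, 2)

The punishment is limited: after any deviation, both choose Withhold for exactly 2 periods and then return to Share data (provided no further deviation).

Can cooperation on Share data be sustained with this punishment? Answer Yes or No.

Comparing payoff streams over the 3 periods until play realigns: cooperate → 6(1+δ+…+δ^2); deviate → 21 + 2(δ+…+δ^2).
Cooperation is sustained iff (6−2)(δ+…+δ^2) ≥ 21−6.
δ+…+δ^2 = 6/7·(1−(6/7)^2)/(1−6/7) = 1.5918, and (21−6)/(6−2) = 3.7500.
1.5918 < 3.7500, so cooperation is not sustainable.

No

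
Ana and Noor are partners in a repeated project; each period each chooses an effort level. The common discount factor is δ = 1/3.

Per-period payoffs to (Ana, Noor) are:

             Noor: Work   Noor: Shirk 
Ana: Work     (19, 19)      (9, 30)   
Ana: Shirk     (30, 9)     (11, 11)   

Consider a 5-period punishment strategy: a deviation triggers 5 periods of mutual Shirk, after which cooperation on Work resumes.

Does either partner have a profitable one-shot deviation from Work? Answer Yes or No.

IC: δ+…+δ^5 ≥ (30−19)/(19−11) = 11/8.
At δ = 1/3: partial sum = 0.4979 < 1.3750. Cooperation not sustainable.

Yes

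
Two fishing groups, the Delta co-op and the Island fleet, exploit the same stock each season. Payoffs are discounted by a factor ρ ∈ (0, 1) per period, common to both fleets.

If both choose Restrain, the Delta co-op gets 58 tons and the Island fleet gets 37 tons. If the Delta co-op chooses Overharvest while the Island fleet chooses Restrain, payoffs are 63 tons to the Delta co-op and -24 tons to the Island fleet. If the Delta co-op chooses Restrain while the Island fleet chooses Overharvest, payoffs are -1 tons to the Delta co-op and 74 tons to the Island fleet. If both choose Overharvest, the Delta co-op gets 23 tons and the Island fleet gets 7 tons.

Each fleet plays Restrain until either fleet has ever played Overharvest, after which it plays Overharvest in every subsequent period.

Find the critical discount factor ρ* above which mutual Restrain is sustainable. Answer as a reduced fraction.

37/67

the Delta co-op: cooperation gives 58 each period; deviation gives 63 once then 23 forever.
  58/(1−ρ) ≥ 63 + 23ρ/(1−ρ) ⇒ ρ ≥ 5/40 = 1/8.
the Island fleet: cooperation gives 37 each period; deviation gives 74 once then 7 forever.
  ρ ≥ 37/67.
Both must hold, so the binding constraint is the Island fleet's: ρ ≥ 37/67.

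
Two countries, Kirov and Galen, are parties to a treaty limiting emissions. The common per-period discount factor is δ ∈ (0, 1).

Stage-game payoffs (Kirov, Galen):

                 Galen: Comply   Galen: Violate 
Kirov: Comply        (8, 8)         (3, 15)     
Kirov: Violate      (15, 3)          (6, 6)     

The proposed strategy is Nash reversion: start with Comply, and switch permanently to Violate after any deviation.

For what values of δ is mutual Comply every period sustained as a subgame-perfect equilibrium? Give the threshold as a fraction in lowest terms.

8/(1−δ) ≥ 15 + 6δ/(1−δ)
8 ≥ 15 − 9δ
δ ≥ 7/9.

7/9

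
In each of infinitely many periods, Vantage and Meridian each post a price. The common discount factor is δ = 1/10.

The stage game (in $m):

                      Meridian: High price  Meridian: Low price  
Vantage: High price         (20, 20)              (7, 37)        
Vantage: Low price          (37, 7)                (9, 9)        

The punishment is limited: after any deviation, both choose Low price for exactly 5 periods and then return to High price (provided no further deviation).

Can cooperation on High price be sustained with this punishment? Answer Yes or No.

IC: δ+…+δ^5 ≥ (37−20)/(20−9) = 17/11.
At δ = 1/10: partial sum = 0.1111 < 1.5455. Cooperation not sustainable.

No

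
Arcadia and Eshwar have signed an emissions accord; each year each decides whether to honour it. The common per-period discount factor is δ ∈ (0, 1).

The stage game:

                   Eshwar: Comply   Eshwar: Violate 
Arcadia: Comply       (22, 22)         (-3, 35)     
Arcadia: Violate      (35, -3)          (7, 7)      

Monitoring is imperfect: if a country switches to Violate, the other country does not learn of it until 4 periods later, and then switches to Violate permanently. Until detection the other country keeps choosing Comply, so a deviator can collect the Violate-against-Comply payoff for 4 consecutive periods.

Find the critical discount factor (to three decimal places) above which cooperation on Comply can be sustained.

Deviating for the 4 undetected periods gains 35−22 = 13 per period over cooperation, then loses 22−7 = 15 per period forever once punishment starts.
Gain: 13(1 + δ + … + δ^3); loss: 15·δ^4/(1−δ).
No profitable deviation ⇔ 13(1−δ^4) ≤ 15·δ^4, i.e. δ^4 ≥ 13/(13+15) = 13/28.
Hence δ ≥ (13/28)^(1/4) ≈ 0.825.

0.825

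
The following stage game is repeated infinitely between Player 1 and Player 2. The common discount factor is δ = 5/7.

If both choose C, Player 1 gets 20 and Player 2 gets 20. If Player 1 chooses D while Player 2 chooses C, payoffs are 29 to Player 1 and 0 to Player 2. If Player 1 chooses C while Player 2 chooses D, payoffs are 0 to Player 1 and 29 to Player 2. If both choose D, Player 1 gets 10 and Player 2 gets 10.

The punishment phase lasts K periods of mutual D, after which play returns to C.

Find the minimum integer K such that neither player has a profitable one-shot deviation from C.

2

No profitable deviation requires (20−10)(δ+…+δ^K) ≥ 29−20, i.e. δ+…+δ^K ≥ 9/10 ≈ 0.9000.
With δ = 5/7, the partial sums are K=1: 0.7143, K=2: 1.2245.
K = 2 is the first length at which the sum reaches 0.9000.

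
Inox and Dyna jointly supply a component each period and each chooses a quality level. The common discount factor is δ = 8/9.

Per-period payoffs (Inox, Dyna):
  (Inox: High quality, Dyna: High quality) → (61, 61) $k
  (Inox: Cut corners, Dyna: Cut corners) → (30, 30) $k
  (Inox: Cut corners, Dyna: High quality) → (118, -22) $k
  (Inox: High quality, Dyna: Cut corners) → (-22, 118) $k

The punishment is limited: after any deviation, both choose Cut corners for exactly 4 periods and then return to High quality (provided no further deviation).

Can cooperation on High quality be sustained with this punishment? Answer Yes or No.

Yes

A one-shot deviation gives 118 now, then 30 for 4 periods, then back to 61.
Gain from deviating: (118−61) today; loss: (61−30) in each of the next 4 periods.
No-deviation condition: (61−30)(δ+…+δ^4) ≥ 118−61, i.e. δ+…+δ^4 ≥ 57/31.
At δ = 8/9: δ+…+δ^4 = 3.0056 ≥ 1.8387.
So cooperation is sustainable.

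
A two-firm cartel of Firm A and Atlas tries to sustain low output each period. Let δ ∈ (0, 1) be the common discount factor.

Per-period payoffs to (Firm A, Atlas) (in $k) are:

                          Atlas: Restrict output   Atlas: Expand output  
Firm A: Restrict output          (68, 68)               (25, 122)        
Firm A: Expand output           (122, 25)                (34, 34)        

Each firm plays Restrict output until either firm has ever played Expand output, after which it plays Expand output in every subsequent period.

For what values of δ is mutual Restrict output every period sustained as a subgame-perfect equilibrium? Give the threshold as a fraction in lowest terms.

One-period gain from deviating is 122 − 68 = 54. The loss is 68 − 34 = 34 in every subsequent period, with present value 34·δ/(1−δ).
Deviation is unprofitable when 34·δ/(1−δ) ≥ 54, i.e. δ/(1−δ) ≥ 27/17.
Equivalently δ ≥ 54/(54+34) = 27/44.

27/44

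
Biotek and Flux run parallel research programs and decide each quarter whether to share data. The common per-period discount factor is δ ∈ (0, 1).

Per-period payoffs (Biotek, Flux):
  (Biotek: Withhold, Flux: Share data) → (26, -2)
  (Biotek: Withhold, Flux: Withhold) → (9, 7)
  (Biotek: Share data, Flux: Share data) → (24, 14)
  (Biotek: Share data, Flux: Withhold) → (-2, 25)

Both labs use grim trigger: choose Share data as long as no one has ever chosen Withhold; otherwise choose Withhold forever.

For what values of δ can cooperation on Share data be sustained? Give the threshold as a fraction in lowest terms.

For Biotek: deviation gain 26−24 = 2, per-period punishment loss 24−9 = 15. IC gives δ ≥ 2/17.
For Flux: gain 11, loss 7 per period, so δ ≥ 11/18.
The tighter constraint is Flux's, so cooperation needs δ ≥ 11/18.

11/18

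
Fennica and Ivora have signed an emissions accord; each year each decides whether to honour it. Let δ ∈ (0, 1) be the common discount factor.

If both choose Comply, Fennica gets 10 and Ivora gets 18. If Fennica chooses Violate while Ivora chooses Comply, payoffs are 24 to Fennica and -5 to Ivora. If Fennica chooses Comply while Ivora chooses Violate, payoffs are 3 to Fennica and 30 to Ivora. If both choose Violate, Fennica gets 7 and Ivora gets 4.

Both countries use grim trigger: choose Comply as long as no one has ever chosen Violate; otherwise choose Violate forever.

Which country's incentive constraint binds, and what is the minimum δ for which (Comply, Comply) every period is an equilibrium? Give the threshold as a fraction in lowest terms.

Fennica: cooperation gives 10 each period; deviation gives 24 once then 7 forever.
  10/(1−δ) ≥ 24 + 7δ/(1−δ) ⇒ δ ≥ 14/17.
Ivora: cooperation gives 18 each period; deviation gives 30 once then 4 forever.
  δ ≥ 12/26 = 6/13.
Both must hold, so the binding constraint is Fennica's: δ ≥ 14/17.

Fennica; δ ≥ 14/17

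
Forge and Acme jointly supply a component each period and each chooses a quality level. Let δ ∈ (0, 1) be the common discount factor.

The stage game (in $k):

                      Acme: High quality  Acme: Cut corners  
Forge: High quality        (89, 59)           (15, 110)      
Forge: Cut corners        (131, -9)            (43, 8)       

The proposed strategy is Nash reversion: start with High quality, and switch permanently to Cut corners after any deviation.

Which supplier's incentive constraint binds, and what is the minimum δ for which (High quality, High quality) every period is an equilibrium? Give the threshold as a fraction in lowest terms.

Acme; δ ≥ 1/2

For Forge: deviation gain 131−89 = 42, per-period punishment loss 89−43 = 46. IC gives δ ≥ 42/88 = 21/44.
For Acme: gain 51, loss 51 per period, so δ ≥ 51/102 = 1/2.
The tighter constraint is Acme's, so cooperation needs δ ≥ 1/2.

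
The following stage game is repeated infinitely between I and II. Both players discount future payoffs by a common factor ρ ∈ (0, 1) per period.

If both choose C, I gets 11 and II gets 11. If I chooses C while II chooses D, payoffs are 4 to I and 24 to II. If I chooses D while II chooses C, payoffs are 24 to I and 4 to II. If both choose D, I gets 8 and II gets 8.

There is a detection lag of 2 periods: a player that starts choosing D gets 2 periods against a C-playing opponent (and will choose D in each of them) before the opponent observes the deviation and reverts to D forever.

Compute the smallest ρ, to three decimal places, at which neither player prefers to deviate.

0.901

The best deviation is to choose D for all 2 undetected periods, earning 24 each, then 8 forever once detected.
Deviation value: 24(1−ρ^2)/(1−ρ) + 8ρ^2/(1−ρ); cooperation value: 11/(1−ρ).
IC: 11 ≥ 24(1−ρ^2) + 8ρ^2 = 24 − 16ρ^2.
So ρ^2 ≥ 13/16, giving ρ ≥ (13/16)^(1/2) ≈ 0.901.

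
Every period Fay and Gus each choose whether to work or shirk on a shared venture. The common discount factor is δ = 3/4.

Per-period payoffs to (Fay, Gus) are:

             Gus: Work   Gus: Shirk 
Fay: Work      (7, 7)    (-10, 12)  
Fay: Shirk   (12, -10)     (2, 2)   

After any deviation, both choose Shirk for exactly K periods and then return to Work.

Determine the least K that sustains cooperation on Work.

2

No profitable deviation requires (7−2)(δ+…+δ^K) ≥ 12−7, i.e. δ+…+δ^K ≥ 1 ≈ 1.0000.
With δ = 3/4, the partial sums are K=1: 0.7500, K=2: 1.3125.
K = 2 is the first length at which the sum reaches 1.0000.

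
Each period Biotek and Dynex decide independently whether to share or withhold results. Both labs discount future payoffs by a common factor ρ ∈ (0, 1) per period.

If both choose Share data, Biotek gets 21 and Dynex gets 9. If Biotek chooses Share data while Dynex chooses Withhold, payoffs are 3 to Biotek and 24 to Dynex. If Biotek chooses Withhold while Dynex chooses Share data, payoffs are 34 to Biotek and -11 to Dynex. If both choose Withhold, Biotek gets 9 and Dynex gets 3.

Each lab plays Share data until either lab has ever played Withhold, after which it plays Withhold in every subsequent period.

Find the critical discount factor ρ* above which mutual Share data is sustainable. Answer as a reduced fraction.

5/7

For Biotek: deviation gain 34−21 = 13, per-period punishment loss 21−9 = 12. IC gives ρ ≥ 13/25.
For Dynex: gain 15, loss 6 per period, so ρ ≥ 15/21 = 5/7.
The tighter constraint is Dynex's, so cooperation needs ρ ≥ 5/7.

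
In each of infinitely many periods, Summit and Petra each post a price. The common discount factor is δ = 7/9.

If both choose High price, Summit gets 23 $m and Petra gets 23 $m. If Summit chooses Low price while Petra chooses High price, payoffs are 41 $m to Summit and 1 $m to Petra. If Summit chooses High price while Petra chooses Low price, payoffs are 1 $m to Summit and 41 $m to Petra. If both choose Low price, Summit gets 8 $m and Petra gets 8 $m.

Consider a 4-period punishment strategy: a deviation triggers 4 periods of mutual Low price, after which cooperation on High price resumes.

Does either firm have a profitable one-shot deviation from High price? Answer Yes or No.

Comparing payoff streams over the 5 periods until play realigns: cooperate → 23(1+δ+…+δ^4); deviate → 41 + 8(δ+…+δ^4).
Cooperation is sustained iff (23−8)(δ+…+δ^4) ≥ 41−23.
δ+…+δ^4 = 7/9·(1−(7/9)^4)/(1−7/9) = 2.2192, and (41−23)/(23−8) = 1.2000.
2.2192 ≥ 1.2000, so cooperation is sustainable.

No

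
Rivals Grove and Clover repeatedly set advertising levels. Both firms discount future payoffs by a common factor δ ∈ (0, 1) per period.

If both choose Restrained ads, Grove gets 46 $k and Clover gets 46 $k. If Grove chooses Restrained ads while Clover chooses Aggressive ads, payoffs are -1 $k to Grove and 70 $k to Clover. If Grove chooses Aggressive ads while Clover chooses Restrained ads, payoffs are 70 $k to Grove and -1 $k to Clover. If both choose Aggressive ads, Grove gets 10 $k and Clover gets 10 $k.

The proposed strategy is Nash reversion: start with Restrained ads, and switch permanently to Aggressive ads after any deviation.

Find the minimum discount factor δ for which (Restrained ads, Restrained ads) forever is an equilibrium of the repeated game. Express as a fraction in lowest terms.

2/5

46/(1−δ) ≥ 70 + 10δ/(1−δ)
46 ≥ 70 − 60δ
δ ≥ 24/60 = 2/5.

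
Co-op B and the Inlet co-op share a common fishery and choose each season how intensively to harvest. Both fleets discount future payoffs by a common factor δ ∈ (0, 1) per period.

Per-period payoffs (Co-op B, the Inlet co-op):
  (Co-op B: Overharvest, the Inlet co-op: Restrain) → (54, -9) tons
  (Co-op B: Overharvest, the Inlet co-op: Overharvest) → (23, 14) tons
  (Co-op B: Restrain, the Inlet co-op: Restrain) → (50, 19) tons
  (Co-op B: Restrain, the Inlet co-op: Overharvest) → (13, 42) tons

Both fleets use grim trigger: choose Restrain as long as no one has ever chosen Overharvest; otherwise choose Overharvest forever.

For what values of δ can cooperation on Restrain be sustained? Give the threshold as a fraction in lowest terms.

Co-op B: cooperation gives 50 each period; deviation gives 54 once then 23 forever.
  50/(1−δ) ≥ 54 + 23δ/(1−δ) ⇒ δ ≥ 4/31.
the Inlet co-op: cooperation gives 19 each period; deviation gives 42 once then 14 forever.
  δ ≥ 23/28.
Both must hold, so the binding constraint is the Inlet co-op's: δ ≥ 23/28.

23/28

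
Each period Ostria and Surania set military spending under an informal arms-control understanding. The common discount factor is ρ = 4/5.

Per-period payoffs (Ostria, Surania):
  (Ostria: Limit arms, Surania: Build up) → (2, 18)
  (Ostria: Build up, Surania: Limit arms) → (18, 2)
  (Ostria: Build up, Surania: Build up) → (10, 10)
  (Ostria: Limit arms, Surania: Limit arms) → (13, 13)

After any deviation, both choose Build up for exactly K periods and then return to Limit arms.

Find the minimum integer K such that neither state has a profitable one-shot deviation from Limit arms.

Need Σ_{k=1}^{K} ρ^k ≥ (18−13)/(13−10) = 1.6667 at ρ = 4/5.
At K = 2 the sum is 1.4400 < 1.6667; at K = 3 it is 1.9520 ≥ 1.6667.
So the minimum punishment length is K = 3.

3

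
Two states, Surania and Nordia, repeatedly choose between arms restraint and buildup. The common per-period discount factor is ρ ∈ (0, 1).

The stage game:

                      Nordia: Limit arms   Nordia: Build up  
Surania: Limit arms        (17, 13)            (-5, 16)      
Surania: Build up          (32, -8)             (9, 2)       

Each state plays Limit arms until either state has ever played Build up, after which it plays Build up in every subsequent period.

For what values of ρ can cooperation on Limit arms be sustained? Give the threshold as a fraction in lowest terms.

Surania's threshold: (32−17)/(32−9) = 15/23.
Nordia's threshold: (16−13)/(16−2) = 3/14.
15/23 > 3/14, so Surania binds and ρ* = 15/23.

15/23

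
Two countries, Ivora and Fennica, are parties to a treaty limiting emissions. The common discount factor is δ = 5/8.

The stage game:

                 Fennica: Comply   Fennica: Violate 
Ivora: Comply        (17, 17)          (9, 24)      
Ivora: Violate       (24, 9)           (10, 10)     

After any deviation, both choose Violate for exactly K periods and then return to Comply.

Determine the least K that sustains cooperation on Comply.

2

Need Σ_{k=1}^{K} δ^k ≥ (24−17)/(17−10) = 1.0000 at δ = 5/8.
At K = 1 the sum is 0.6250 < 1.0000; at K = 2 it is 1.0156 ≥ 1.0000.
So the minimum punishment length is K = 2.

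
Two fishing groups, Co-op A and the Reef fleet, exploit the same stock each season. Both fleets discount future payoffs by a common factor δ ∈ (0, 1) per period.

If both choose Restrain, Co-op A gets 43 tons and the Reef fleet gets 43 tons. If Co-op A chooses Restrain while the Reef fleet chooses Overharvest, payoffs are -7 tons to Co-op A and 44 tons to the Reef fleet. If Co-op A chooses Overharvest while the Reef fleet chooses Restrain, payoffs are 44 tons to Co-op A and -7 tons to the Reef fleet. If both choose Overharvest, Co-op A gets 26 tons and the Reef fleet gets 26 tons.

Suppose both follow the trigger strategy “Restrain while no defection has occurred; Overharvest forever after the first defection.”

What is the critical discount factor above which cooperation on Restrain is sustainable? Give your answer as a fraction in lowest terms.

1/18

Under grim trigger the critical discount factor is (T−C)/(T−P) with T = 44, C = 43, P = 26.
δ* = (44−43)/(44−26) = 1/18.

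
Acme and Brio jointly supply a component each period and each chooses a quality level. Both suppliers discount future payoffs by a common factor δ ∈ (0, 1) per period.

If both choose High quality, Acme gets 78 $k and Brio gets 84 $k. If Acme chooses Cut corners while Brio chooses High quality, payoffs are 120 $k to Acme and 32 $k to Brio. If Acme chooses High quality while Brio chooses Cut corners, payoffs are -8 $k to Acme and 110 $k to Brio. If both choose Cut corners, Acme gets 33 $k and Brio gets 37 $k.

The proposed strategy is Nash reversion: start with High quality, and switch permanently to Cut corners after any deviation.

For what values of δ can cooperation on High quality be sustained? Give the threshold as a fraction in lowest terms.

Acme: cooperation gives 78 each period; deviation gives 120 once then 33 forever.
  78/(1−δ) ≥ 120 + 33δ/(1−δ) ⇒ δ ≥ 42/87 = 14/29.
Brio: cooperation gives 84 each period; deviation gives 110 once then 37 forever.
  δ ≥ 26/73.
Both must hold, so the binding constraint is Acme's: δ ≥ 14/29.

14/29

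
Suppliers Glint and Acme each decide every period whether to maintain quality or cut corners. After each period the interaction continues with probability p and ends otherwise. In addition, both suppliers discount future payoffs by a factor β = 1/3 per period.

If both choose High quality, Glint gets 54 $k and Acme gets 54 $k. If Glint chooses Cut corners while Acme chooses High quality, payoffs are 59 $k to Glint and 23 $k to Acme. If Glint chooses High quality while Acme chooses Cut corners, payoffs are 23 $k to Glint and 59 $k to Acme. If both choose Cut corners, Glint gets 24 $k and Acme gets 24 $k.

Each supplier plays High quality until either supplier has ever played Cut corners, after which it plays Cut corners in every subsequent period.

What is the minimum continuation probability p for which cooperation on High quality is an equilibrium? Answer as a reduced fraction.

3/7

Expected continuation weight on next period's payoff is β·p = 1/3·p, which plays the role of the discount factor.
Cooperation requires 1/3·p ≥ (59−54)/(59−24) = 1/7, hence p ≥ 3/7.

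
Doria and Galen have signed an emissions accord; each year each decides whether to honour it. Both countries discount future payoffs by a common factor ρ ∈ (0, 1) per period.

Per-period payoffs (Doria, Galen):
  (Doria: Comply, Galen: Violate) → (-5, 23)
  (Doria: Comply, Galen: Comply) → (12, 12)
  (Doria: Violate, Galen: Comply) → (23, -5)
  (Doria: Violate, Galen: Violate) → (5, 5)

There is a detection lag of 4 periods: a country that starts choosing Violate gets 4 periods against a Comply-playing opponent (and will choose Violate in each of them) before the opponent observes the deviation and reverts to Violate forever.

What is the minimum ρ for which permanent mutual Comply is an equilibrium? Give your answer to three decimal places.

Deviating for the 4 undetected periods gains 23−12 = 11 per period over cooperation, then loses 12−5 = 7 per period forever once punishment starts.
Gain: 11(1 + ρ + … + ρ^3); loss: 7·ρ^4/(1−ρ).
No profitable deviation ⇔ 11(1−ρ^4) ≤ 7·ρ^4, i.e. ρ^4 ≥ 11/(11+7) = 11/18.
Hence ρ ≥ (11/18)^(1/4) ≈ 0.884.

0.884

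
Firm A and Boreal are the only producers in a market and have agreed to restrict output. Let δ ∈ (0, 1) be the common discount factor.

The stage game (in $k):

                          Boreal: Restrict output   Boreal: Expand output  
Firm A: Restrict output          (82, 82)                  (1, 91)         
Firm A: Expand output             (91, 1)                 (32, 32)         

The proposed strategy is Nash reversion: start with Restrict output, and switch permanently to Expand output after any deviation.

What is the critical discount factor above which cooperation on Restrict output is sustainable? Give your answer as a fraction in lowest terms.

9/59

Under grim trigger the critical discount factor is (T−C)/(T−P) with T = 91, C = 82, P = 32.
δ* = (91−82)/(91−32) = 9/59.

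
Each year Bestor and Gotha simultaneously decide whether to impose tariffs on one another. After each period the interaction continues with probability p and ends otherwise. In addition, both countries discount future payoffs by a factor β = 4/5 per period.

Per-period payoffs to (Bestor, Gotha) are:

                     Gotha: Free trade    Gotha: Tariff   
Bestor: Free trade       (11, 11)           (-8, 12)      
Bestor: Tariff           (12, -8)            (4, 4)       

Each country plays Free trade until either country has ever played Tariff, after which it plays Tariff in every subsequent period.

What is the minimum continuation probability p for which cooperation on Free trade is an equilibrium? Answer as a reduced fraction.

5/32

With continuation probability p and discount β, the effective per-period discount factor is βp.
Grim-trigger IC: βp ≥ (12−11)/(12−4) = 1/8.
So p ≥ (1/8)/(4/5) = 5/32.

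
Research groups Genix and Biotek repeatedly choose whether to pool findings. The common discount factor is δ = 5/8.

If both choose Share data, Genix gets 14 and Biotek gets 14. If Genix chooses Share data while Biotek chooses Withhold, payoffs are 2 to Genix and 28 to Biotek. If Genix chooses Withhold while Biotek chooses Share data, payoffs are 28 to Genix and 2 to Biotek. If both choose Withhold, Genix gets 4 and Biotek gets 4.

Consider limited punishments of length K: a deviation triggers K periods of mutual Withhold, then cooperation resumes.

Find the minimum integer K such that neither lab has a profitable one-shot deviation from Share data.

4

No profitable deviation requires (14−4)(δ+…+δ^K) ≥ 28−14, i.e. δ+…+δ^K ≥ 7/5 ≈ 1.4000.
With δ = 5/8, the partial sums are K=1: 0.6250, K=2: 1.0156, K=3: 1.2598, K=4: 1.4124.
K = 4 is the first length at which the sum reaches 1.4000.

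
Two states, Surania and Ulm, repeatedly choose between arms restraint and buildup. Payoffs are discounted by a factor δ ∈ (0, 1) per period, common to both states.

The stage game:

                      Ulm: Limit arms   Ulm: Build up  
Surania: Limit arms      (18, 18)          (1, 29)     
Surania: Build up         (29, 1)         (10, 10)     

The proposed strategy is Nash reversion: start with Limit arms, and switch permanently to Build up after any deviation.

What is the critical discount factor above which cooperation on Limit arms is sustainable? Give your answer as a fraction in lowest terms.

11/19

18/(1−δ) ≥ 29 + 10δ/(1−δ)
18 ≥ 29 − 19δ
δ ≥ 11/19.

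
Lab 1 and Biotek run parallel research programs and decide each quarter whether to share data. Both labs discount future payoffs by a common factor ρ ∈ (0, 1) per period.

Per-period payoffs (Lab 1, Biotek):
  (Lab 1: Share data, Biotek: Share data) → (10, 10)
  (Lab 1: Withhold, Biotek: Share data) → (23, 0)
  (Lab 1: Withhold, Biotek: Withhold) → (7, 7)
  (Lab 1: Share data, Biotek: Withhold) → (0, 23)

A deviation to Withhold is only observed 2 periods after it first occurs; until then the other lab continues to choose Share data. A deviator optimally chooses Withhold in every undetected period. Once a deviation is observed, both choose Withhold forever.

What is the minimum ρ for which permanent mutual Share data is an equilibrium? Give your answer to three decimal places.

0.901

The best deviation is to choose Withhold for all 2 undetected periods, earning 23 each, then 7 forever once detected.
Deviation value: 23(1−ρ^2)/(1−ρ) + 7ρ^2/(1−ρ); cooperation value: 10/(1−ρ).
IC: 10 ≥ 23(1−ρ^2) + 7ρ^2 = 23 − 16ρ^2.
So ρ^2 ≥ 13/16, giving ρ ≥ (13/16)^(1/2) ≈ 0.901.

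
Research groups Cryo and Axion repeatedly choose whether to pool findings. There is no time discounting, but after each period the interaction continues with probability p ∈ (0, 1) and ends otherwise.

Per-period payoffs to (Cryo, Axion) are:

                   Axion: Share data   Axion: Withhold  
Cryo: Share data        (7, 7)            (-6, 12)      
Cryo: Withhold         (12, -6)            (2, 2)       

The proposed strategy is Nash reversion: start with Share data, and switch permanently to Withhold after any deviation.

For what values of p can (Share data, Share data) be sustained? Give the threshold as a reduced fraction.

1/2

With no time discounting, the continuation probability p plays the role of the discount factor.
Grim-trigger IC: 7/(1−p) ≥ 12 + 2p/(1−p) ⇒ p ≥ (12−7)/(12−2) = 1/2.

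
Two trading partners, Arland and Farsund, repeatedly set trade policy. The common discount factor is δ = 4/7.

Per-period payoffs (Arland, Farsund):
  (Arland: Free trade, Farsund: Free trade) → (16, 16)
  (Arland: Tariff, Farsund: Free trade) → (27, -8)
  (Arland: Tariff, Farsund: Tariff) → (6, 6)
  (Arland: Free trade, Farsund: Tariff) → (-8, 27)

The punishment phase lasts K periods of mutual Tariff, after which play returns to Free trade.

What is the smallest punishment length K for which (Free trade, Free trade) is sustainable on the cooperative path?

IC: δ(1−δ^K)/(1−δ) ≥ (27−16)/(16−6) = 11/10.
With δ = 4/7: need 1 − δ^K ≥ 11/10·(1−4/7)/(4/7), i.e. δ^K ≤ 0.1750.
Since (4/7)^3 = 0.1866 and (4/7)^4 = 0.1066, the smallest such K is 4.

4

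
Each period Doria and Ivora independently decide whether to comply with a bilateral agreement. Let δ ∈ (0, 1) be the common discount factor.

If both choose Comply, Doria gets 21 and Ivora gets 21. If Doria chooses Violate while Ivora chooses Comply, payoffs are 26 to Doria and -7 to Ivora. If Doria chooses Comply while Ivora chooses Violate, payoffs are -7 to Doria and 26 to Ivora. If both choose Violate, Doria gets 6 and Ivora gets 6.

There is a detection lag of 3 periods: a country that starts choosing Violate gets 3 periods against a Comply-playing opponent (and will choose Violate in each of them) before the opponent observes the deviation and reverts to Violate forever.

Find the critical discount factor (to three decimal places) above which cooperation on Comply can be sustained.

0.630

A deviator earns 26 for 3 periods, then 6 forever; cooperating earns 21 forever. Multiplying the IC by (1−δ):
21 ≥ 26(1−δ^3) + 6δ^3, so 20·δ^3 ≥ 5 and δ^3 ≥ 1/4.
δ ≥ (1/4)^(1/3) ≈ 0.630.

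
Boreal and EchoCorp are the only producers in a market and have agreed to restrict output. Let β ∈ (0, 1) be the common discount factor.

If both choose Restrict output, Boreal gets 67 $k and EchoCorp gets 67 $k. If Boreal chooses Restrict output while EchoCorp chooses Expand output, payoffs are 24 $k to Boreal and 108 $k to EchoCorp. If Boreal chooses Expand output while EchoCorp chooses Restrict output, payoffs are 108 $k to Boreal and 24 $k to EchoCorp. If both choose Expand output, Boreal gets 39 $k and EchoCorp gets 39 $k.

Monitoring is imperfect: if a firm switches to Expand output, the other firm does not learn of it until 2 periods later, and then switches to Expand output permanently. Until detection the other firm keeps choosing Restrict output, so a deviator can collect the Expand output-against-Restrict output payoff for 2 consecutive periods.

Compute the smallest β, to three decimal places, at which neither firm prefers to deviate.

0.771

A deviator earns 108 for 2 periods, then 39 forever; cooperating earns 67 forever. Multiplying the IC by (1−β):
67 ≥ 108(1−β^2) + 39β^2, so 69·β^2 ≥ 41 and β^2 ≥ 41/69.
β ≥ (41/69)^(1/2) ≈ 0.771.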